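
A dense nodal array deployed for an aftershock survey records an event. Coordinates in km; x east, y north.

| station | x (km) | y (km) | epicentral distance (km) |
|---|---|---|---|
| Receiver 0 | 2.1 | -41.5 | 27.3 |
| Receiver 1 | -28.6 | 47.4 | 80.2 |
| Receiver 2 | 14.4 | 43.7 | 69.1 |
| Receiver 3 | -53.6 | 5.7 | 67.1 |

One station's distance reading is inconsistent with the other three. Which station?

Receiver 0

Solve using three stations at a time. Using Receiver 1, Receiver 2, Receiver 3 (subtract circle equations pairwise → linear system) gives (x, y) ≈ (6.1, -24.9).
Distances from that point to each station vs reported:
  Receiver 0: calculated 17.1 vs reported 27.3 → residual 10.2 km
  Receiver 1: calculated 80.2 vs reported 80.2 → residual 0.0 km
  Receiver 2: calculated 69.1 vs reported 69.1 → residual 0.0 km
  Receiver 3: calculated 67.1 vs reported 67.1 → residual 0.0 km
Receiver 1, Receiver 2, Receiver 3 are mutually consistent (residuals ≈ 0); Receiver 0 is off by 10.2 km.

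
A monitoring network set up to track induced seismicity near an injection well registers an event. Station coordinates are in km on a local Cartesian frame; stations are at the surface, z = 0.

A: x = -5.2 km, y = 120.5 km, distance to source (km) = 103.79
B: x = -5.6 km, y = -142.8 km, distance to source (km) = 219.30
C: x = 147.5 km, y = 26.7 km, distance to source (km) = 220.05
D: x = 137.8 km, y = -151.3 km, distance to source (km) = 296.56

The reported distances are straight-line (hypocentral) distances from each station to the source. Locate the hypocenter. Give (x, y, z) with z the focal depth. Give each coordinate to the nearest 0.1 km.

Each station gives a sphere (x−x_i)² + (y−y_i)² + z² = d_i² (stations at z=0).
Subtracting the A sphere from B and C: z² cancels, leaving linear equations in x and y:
-0.8 x − 526.6 y = -31444.22
305.4 x − 187.6 y = -29727.79
Solving: x ≈ -60.604, y ≈ 59.804 km (keep extra digits for the depth step; rounded: -60.6, 59.8).
Then from the A sphere: z² = 103.79² − (x + 5.2)² − (y − 120.5)² with x = -60.604, y = 59.804, so z ≈ 63.394 ≈ 63.4 km.

x ≈ -60.6 km, y ≈ 59.8 km, depth ≈ 63.4 km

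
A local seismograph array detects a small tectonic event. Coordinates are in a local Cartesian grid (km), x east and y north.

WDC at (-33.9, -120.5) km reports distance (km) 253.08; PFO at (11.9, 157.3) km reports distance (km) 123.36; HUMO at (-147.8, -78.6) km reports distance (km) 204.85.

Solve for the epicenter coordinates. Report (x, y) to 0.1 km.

x ≈ -106.3 km, y ≈ 122.0 km

Circle about each station: (x + 33.9)² + (y + 120.5)² = 253.08²; (x − 11.9)² + (y − 157.3)² = 123.36²; (x + 147.8)² + (y + 78.6)² = 204.85².
Subtracting pairs of circle equations eliminates x²+y² and gives linear equations (the radical axes):
91.6 x + 555.6 y = 58047.24
-227.8 x + 83.8 y = 34439.30
Solving the 2×2 system: x ≈ -106.3, y ≈ 122.0 km.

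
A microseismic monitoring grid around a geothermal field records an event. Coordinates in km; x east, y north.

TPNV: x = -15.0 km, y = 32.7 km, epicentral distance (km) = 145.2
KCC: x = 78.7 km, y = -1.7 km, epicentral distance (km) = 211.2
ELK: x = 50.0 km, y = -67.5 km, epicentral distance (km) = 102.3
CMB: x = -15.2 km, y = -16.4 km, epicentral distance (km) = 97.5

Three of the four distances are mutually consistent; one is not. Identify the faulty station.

KCC

Solve using three stations at a time. Using TPNV, ELK, CMB (subtract circle equations pairwise → linear system) gives (x, y) ≈ (-43.0, -109.6).
Distances from that point to each station vs reported:
  TPNV: calculated 145.1 vs reported 145.2 → residual 0.1 km
  KCC: calculated 162.7 vs reported 211.2 → residual 48.5 km
  ELK: calculated 102.1 vs reported 102.3 → residual 0.2 km
  CMB: calculated 97.3 vs reported 97.5 → residual 0.2 km
TPNV, ELK, CMB are mutually consistent (residuals ≈ 0); KCC is off by 48.5 km.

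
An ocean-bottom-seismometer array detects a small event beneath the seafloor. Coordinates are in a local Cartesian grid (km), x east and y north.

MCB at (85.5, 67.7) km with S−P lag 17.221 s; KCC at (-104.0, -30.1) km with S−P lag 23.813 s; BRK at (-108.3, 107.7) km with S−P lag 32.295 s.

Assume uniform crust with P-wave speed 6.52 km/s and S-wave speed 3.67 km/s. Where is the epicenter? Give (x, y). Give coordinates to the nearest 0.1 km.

Distance from S−P lag: d = Δt · v_P v_S / (v_P − v_S) = Δt · (6.52·3.67)/(6.52−3.67) ≈ 8.3959·Δt.
So d_MCB = 144.59, d_KCC = 199.93, d_BRK = 271.15 km.
Circle about each station: (x − 85.5)² + (y − 67.7)² = 144.59²; (x + 104.0)² + (y + 30.1)² = 199.93²; (x + 108.3)² + (y − 107.7)² = 271.15².
Subtracting the MCB equation from the KCC and BRK equations removes the quadratic terms:
-379.0 x − 195.6 y = -19237.27
-387.6 x + 80.0 y = -41181.41
Solving the 2×2 system: x ≈ 90.4, y ≈ -76.8 km.

x ≈ 90.4 km, y ≈ -76.8 km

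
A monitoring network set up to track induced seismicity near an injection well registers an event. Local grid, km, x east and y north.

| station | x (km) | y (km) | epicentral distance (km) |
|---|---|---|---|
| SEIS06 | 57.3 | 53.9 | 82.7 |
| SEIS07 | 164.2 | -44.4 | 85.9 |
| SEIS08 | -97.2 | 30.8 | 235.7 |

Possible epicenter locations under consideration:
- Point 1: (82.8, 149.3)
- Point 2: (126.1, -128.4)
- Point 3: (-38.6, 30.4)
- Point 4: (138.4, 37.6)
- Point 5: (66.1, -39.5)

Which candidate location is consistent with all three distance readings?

Point 4

For each candidate, compare |candidate − station| to the reported distance:
Point 1: residuals SEIS06 16.0, SEIS07 124.2, SEIS08 20.2 → max 124.2 km
Point 2: residuals SEIS06 112.2, SEIS07 6.3, SEIS08 38.5 → max 112.2 km
Point 3: residuals SEIS06 16.0, SEIS07 130.3, SEIS08 177.1 → max 177.1 km
Point 4: residuals SEIS06 0.0, SEIS07 0.1, SEIS08 0.0 → max 0.1 km
Point 5: residuals SEIS06 11.1, SEIS07 12.3, SEIS08 57.9 → max 57.9 km
Only Point 4 has all residuals ≈ 0.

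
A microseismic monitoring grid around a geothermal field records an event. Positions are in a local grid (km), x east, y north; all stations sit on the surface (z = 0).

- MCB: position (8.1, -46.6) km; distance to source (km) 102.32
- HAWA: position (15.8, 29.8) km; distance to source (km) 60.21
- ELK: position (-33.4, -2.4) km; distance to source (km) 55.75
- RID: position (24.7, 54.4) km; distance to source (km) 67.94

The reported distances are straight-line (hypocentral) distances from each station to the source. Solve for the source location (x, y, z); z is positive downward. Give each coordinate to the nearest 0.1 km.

x ≈ -31.8 km, y ≈ 40.8 km, depth ≈ 35.2 km

Each station gives a sphere (x−x_i)² + (y−y_i)² + z² = d_i² (stations at z=0).
Subtracting the MCB sphere from HAWA and ELK: z² cancels, leaving linear equations in x and y:
15.4 x + 152.8 y = 5744.65
-83.0 x + 88.4 y = 6245.47
Solving: x ≈ -31.792, y ≈ 40.800 km (keep extra digits for the depth step; rounded: -31.8, 40.8).
Then from the MCB sphere: z² = 102.32² − (x − 8.1)² − (y + 46.6)² with x = -31.792, y = 40.800, so z ≈ 35.203 ≈ 35.2 km.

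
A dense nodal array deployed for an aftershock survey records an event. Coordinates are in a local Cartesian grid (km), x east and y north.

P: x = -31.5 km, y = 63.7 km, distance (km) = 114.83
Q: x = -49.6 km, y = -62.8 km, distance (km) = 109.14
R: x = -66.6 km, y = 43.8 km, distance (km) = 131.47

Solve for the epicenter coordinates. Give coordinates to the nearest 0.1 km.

Circle about each station: (x + 31.5)² + (y − 63.7)² = 114.83²; (x + 49.6)² + (y + 62.8)² = 109.14²; (x + 66.6)² + (y − 43.8)² = 131.47².
Subtracting the P equation from the Q and R equations removes the quadratic terms:
-36.2 x − 253.0 y = 2628.45
-70.2 x − 39.8 y = -2794.37
Solving the 2×2 system: x ≈ 49.7, y ≈ -17.5 km.
Check against P (with the unrounded x, y): √((x + 31.5)²+(y − 63.7)²) = 114.86 ≈ 114.83 km. ✓

x ≈ 49.7 km, y ≈ -17.5 km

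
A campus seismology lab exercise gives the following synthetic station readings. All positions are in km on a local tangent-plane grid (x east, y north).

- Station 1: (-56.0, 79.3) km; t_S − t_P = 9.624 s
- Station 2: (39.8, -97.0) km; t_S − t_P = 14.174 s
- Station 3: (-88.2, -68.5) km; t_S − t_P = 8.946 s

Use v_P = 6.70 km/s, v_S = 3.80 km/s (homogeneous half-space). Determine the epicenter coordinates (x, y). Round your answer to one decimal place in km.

x ≈ -43.1 km, y ≈ -4.2 km

Distance from S−P lag: d = Δt · v_P v_S / (v_P − v_S) = Δt · (6.70·3.80)/(6.70−3.80) ≈ 8.7793·Δt.
So d_Station 1 = 84.49, d_Station 2 = 124.44, d_Station 3 = 78.54 km.
Circle about each station: (x + 56.0)² + (y − 79.3)² = 84.49²; (x − 39.8)² + (y + 97.0)² = 124.44²; (x + 88.2)² + (y + 68.5)² = 78.54².
Subtracting pairs of circle equations eliminates x²+y² and gives linear equations (the radical axes):
191.6 x − 352.6 y = -6778.20
-64.4 x − 295.6 y = 4017.03
Solving the 2×2 system: x ≈ -43.1, y ≈ -4.2 km.
Check against Station 1 (with the unrounded x, y): √((x + 56.0)²+(y − 79.3)²) = 84.49 ≈ 84.49 km. ✓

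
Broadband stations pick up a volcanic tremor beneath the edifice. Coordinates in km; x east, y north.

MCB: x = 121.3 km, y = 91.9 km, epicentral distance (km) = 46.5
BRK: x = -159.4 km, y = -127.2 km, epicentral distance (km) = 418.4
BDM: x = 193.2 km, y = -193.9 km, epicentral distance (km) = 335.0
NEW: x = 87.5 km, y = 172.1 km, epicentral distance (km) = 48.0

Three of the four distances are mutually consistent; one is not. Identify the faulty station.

Solve using three stations at a time. Using MCB, BDM, NEW (subtract circle equations pairwise → linear system) gives (x, y) ≈ (87.6, 124.0).
Distances from that point to each station vs reported:
  MCB: calculated 46.6 vs reported 46.5 → residual 0.1 km
  BRK: calculated 352.3 vs reported 418.4 → residual 66.1 km
  BDM: calculated 335.0 vs reported 335.0 → residual 0.0 km
  NEW: calculated 48.1 vs reported 48.0 → residual 0.1 km
MCB, BDM, NEW are mutually consistent (residuals ≈ 0); BRK is off by 66.1 km.

BRK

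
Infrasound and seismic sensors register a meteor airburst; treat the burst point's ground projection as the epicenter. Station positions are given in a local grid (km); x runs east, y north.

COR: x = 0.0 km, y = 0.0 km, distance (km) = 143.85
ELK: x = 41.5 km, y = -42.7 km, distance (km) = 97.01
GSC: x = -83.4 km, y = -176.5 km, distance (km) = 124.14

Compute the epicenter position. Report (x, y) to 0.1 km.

x ≈ 35.1 km, y ≈ -139.5 km

Circle about each station: x² + y² = 143.85²; (x − 41.5)² + (y + 42.7)² = 97.01²; (x + 83.4)² + (y + 176.5)² = 124.14².
Subtracting the COR equation from the ELK and GSC equations removes the quadratic terms:
83.0 x − 85.4 y = 14827.42
-166.8 x − 353.0 y = 43389.89
Solving the 2×2 system: x ≈ 35.1, y ≈ -139.5 km.
Check against COR (with the unrounded x, y): √(x²+y²) = 143.85 ≈ 143.85 km. ✓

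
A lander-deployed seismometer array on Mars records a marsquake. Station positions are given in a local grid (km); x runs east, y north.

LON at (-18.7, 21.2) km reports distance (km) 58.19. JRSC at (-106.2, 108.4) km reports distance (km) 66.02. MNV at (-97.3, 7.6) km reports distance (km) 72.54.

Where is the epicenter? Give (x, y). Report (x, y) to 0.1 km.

x ≈ -55.1 km, y ≈ 66.6 km

Circle about each station: (x + 18.7)² + (y − 21.2)² = 58.19²; (x + 106.2)² + (y − 108.4)² = 66.02²; (x + 97.3)² + (y − 7.6)² = 72.54².
Subtracting the LON equation from the JRSC and MNV equations removes the quadratic terms:
-175.0 x + 174.4 y = 21257.31
-157.2 x − 27.2 y = 6849.94
Solving the 2×2 system: x ≈ -55.1, y ≈ 66.6 km.
Check against LON (with the unrounded x, y): √((x + 18.7)²+(y − 21.2)²) = 58.19 ≈ 58.19 km. ✓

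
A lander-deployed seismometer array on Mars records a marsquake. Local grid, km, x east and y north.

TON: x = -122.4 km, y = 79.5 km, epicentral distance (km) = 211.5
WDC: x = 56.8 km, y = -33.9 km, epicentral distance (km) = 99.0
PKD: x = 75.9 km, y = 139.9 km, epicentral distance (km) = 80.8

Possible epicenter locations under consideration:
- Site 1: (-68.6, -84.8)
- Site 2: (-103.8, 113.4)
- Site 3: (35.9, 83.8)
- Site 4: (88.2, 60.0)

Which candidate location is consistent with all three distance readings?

For each candidate, compare |candidate − station| to the reported distance:
Site 1: residuals TON 38.6, WDC 36.3, PKD 186.4 → max 186.4 km
Site 2: residuals TON 172.8, WDC 118.9, PKD 100.8 → max 172.8 km
Site 3: residuals TON 53.1, WDC 20.5, PKD 11.9 → max 53.1 km
Site 4: residuals TON 0.0, WDC 0.0, PKD 0.0 → max 0.0 km
Only Site 4 has all residuals ≈ 0.

Site 4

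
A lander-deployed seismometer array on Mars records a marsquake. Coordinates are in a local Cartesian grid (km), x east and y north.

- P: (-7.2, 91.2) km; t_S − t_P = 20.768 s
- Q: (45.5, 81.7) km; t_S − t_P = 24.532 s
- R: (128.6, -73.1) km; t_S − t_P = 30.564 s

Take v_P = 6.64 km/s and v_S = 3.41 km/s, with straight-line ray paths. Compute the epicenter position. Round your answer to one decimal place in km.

Distance from S−P lag: d = Δt · v_P v_S / (v_P − v_S) = Δt · (6.64·3.41)/(6.64−3.41) ≈ 7.0100·Δt.
So d_P = 145.58, d_Q = 171.97, d_R = 214.25 km.
Circle about each station: (x + 7.2)² + (y − 91.2)² = 145.58²; (x − 45.5)² + (y − 81.7)² = 171.97²; (x − 128.6)² + (y + 73.1)² = 214.25².
Subtracting the P equation from the Q and R equations removes the quadratic terms:
105.4 x − 19.0 y = -8004.28
271.6 x − 328.6 y = -11197.24
Solving the 2×2 system: x ≈ -82.0, y ≈ -33.7 km.

-82.0 km east, -33.7 km north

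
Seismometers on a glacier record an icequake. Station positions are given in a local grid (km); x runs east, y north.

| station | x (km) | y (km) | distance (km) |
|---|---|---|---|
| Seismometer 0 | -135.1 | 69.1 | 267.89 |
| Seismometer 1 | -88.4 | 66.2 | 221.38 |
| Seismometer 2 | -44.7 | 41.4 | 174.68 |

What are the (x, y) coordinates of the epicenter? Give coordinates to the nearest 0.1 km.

(129.3, 26.0)

Circle about each station: (x + 135.1)² + (y − 69.1)² = 267.89²; (x + 88.4)² + (y − 66.2)² = 221.38²; (x + 44.7)² + (y − 41.4)² = 174.68².
Subtracting the Seismometer 0 equation from the Seismometer 1 and Seismometer 2 equations removes the quadratic terms:
93.4 x − 5.8 y = 11926.13
180.8 x − 55.4 y = 21937.18
Solving the 2×2 system: x ≈ 129.3, y ≈ 26.0 km.
Check against Seismometer 0 (with the unrounded x, y): √((x + 135.1)²+(y − 69.1)²) = 267.89 ≈ 267.89 km. ✓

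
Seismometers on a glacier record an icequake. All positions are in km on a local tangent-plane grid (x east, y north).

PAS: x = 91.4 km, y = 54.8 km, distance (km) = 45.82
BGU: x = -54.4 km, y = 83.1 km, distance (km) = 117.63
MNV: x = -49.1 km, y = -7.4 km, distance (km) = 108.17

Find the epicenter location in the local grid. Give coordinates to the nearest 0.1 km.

(51.6, 32.1)

Circle about each station: (x − 91.4)² + (y − 54.8)² = 45.82²; (x + 54.4)² + (y − 83.1)² = 117.63²; (x + 49.1)² + (y + 7.4)² = 108.17².
Subtracting the PAS equation from the BGU and MNV equations removes the quadratic terms:
-291.6 x + 56.6 y = -13229.37
-281.0 x − 124.4 y = -18492.71
Solving the 2×2 system: x ≈ 51.6, y ≈ 32.1 km.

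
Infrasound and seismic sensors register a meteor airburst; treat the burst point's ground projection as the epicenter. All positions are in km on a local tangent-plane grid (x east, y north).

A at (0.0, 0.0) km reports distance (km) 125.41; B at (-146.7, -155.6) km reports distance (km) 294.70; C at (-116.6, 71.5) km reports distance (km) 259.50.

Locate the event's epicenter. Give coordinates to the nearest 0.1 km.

x ≈ 121.1 km, y ≈ -32.6 km

Circle about each station: x² + y² = 125.41²; (x + 146.7)² + (y + 155.6)² = 294.70²; (x + 116.6)² + (y − 71.5)² = 259.50².
Subtracting pairs of circle equations eliminates x²+y² and gives linear equations (the radical axes):
-293.4 x − 311.2 y = -25388.17
-233.2 x + 143.0 y = -32904.77
Solving the 2×2 system: x ≈ 121.1, y ≈ -32.6 km.
Check against A (with the unrounded x, y): √(x²+y²) = 125.42 ≈ 125.41 km. ✓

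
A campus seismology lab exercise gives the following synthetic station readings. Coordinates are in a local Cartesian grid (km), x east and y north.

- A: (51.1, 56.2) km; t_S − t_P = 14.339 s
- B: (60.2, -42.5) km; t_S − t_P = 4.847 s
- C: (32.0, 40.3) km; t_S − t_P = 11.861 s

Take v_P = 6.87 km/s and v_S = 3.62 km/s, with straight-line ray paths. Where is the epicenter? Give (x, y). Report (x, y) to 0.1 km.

Distance from S−P lag: d = Δt · v_P v_S / (v_P − v_S) = Δt · (6.87·3.62)/(6.87−3.62) ≈ 7.6521·Δt.
So d_A = 109.72, d_B = 37.09, d_C = 90.76 km.
Circle about each station: (x − 51.1)² + (y − 56.2)² = 109.72²; (x − 60.2)² + (y + 42.5)² = 37.09²; (x − 32.0)² + (y − 40.3)² = 90.76².
Subtracting the A equation from the B and C equations removes the quadratic terms:
18.2 x − 197.4 y = 10323.45
-38.2 x − 31.8 y = 679.54
Solving the 2×2 system: x ≈ 23.9, y ≈ -50.1 km.
Check against A (with the unrounded x, y): √((x − 51.1)²+(y − 56.2)²) = 109.71 ≈ 109.72 km. ✓

(23.9, -50.1)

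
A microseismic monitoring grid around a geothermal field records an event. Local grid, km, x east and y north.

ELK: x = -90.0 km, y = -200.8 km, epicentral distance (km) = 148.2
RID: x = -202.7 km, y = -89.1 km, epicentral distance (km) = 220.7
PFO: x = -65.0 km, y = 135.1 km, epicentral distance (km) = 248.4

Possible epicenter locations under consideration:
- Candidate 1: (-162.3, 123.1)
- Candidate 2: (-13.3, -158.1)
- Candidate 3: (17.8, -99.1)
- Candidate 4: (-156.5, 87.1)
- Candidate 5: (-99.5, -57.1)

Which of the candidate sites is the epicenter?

Candidate 3

For each candidate, compare |candidate − station| to the reported distance:
Candidate 1: residuals ELK 183.7, RID 4.7, PFO 150.4 → max 183.7 km
Candidate 2: residuals ELK 60.4, RID 19.1, PFO 49.3 → max 60.4 km
Candidate 3: residuals ELK 0.0, RID 0.0, PFO 0.0 → max 0.0 km
Candidate 4: residuals ELK 147.3, RID 38.5, PFO 145.1 → max 147.3 km
Candidate 5: residuals ELK 4.2, RID 112.7, PFO 53.1 → max 112.7 km
Only Candidate 3 has all residuals ≈ 0.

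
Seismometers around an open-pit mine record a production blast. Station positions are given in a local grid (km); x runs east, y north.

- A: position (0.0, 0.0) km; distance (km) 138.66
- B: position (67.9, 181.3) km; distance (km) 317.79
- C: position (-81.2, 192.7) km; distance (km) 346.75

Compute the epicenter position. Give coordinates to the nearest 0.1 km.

Circle about each station: x² + y² = 138.66²; (x − 67.9)² + (y − 181.3)² = 317.79²; (x + 81.2)² + (y − 192.7)² = 346.75².
Subtracting pairs of circle equations eliminates x²+y² and gives linear equations (the radical axes):
135.8 x + 362.6 y = -44283.79
-162.4 x + 385.4 y = -57282.24
Solving the 2×2 system: x ≈ 33.3, y ≈ -134.6 km.

33.3 km east, -134.6 km north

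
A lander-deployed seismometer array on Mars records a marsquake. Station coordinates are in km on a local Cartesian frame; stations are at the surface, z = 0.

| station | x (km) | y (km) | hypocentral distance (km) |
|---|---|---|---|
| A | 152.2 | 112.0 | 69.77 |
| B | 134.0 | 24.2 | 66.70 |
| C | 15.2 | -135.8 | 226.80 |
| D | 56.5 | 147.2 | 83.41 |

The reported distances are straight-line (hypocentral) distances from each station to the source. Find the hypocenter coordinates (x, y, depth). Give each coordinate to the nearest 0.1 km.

Each station gives a sphere (x−x_i)² + (y−y_i)² + z² = d_i² (stations at z=0).
Subtracting the A sphere from B and C: z² cancels, leaving linear equations in x and y:
-36.4 x − 175.6 y = -16748.24
-274.0 x − 495.6 y = -63606.55
Solving: x ≈ 95.392, y ≈ 75.603 km (keep extra digits for the depth step; rounded: 95.4, 75.6).
Then from the A sphere: z² = 69.77² − (x − 152.2)² − (y − 112.0)² with x = 95.392, y = 75.603, so z ≈ 17.775 ≈ 17.8 km.

(95.4, 75.6, 17.8)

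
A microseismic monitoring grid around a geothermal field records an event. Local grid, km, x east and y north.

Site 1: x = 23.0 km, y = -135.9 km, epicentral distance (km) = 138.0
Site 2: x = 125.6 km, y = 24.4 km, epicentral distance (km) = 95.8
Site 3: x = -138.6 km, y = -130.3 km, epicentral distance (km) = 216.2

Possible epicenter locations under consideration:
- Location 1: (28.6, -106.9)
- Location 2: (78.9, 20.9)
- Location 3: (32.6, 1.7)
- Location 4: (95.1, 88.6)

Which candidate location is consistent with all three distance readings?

Location 3

For each candidate, compare |candidate − station| to the reported distance:
Location 1: residuals Site 1 108.5, Site 2 67.4, Site 3 47.4 → max 108.5 km
Location 2: residuals Site 1 28.5, Site 2 49.0, Site 3 48.7 → max 49.0 km
Location 3: residuals Site 1 0.1, Site 2 0.1, Site 3 0.0 → max 0.1 km
Location 4: residuals Site 1 97.8, Site 2 24.7, Site 3 104.0 → max 104.0 km
Only Location 3 has all residuals ≈ 0.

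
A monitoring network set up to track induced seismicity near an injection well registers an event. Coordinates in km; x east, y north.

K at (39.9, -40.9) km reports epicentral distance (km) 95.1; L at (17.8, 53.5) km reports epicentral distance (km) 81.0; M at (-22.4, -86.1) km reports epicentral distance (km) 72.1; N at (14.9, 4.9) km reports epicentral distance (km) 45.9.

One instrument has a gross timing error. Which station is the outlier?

Solve using three stations at a time. Using L, M, N (subtract circle equations pairwise → linear system) gives (x, y) ≈ (-27.1, -14.0).
Distances from that point to each station vs reported:
  K: calculated 72.2 vs reported 95.1 → residual 22.9 km
  L: calculated 81.1 vs reported 81.0 → residual 0.1 km
  M: calculated 72.2 vs reported 72.1 → residual 0.1 km
  N: calculated 46.1 vs reported 45.9 → residual 0.2 km
L, M, N are mutually consistent (residuals ≈ 0); K is off by 22.9 km.

K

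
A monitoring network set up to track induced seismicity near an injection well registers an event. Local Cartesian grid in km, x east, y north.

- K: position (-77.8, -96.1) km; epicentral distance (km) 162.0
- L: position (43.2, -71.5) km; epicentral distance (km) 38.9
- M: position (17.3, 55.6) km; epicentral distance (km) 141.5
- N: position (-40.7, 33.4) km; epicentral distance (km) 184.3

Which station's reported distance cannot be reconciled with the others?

Solve using three stations at a time. Using K, L, M (subtract circle equations pairwise → linear system) gives (x, y) ≈ (82.1, -70.2).
Distances from that point to each station vs reported:
  K: calculated 162.0 vs reported 162.0 → residual 0.0 km
  L: calculated 38.9 vs reported 38.9 → residual 0.0 km
  M: calculated 141.5 vs reported 141.5 → residual 0.0 km
  N: calculated 160.7 vs reported 184.3 → residual 23.6 km
K, L, M are mutually consistent (residuals ≈ 0); N is off by 23.6 km.

N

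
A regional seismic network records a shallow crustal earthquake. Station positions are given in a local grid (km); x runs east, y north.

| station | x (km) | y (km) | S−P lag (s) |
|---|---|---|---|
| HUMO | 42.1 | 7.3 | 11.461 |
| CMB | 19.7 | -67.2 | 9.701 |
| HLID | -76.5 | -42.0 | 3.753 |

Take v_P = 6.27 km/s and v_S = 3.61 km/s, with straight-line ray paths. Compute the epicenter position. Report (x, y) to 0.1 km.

-50.4 km east, -23.6 km north

Distance from S−P lag: d = Δt · v_P v_S / (v_P − v_S) = Δt · (6.27·3.61)/(6.27−3.61) ≈ 8.5093·Δt.
So d_HUMO = 97.52, d_CMB = 82.55, d_HLID = 31.94 km.
Circle about each station: (x − 42.1)² + (y − 7.3)² = 97.52²; (x − 19.7)² + (y + 67.2)² = 82.55²; (x + 76.5)² + (y + 42.0)² = 31.94².
Subtracting pairs of circle equations eliminates x²+y² and gives linear equations (the radical axes):
-44.8 x − 149.0 y = 5773.88
-237.2 x − 98.6 y = 14280.54
Solving the 2×2 system: x ≈ -50.4, y ≈ -23.6 km.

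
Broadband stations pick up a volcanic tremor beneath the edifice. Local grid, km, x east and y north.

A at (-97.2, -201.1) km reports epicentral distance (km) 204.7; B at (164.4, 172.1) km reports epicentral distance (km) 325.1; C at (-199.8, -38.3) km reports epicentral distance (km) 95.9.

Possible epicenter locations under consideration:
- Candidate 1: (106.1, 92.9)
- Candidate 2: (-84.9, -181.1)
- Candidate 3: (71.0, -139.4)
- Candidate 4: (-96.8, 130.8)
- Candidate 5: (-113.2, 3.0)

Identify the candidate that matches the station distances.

For each candidate, compare |candidate − station| to the reported distance:
Candidate 1: residuals A 152.7, B 226.8, C 236.9 → max 236.9 km
Candidate 2: residuals A 181.2, B 107.2, C 87.4 → max 181.2 km
Candidate 3: residuals A 25.5, B 0.1, C 193.2 → max 193.2 km
Candidate 4: residuals A 127.2, B 60.7, C 102.1 → max 127.2 km
Candidate 5: residuals A 0.0, B 0.1, C 0.0 → max 0.1 km
Only Candidate 5 has all residuals ≈ 0.

Candidate 5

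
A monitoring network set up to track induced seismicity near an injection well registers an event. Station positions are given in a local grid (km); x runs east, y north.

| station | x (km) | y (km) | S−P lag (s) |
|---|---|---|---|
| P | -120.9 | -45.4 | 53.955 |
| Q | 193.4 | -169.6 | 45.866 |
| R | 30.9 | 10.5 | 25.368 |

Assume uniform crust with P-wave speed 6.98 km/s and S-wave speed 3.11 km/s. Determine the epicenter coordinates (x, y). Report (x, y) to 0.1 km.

Distance from S−P lag: d = Δt · v_P v_S / (v_P − v_S) = Δt · (6.98·3.11)/(6.98−3.11) ≈ 5.6093·Δt.
So d_P = 302.65, d_Q = 257.27, d_R = 142.30 km.
Circle about each station: (x + 120.9)² + (y + 45.4)² = 302.65²; (x − 193.4)² + (y + 169.6)² = 257.27²; (x − 30.9)² + (y − 10.5)² = 142.30².
Subtracting the P equation from the Q and R equations removes the quadratic terms:
628.6 x − 248.4 y = 74898.92
303.6 x + 111.8 y = 55734.82
Solving the 2×2 system: x ≈ 152.5, y ≈ 84.4 km.

(152.5, 84.4)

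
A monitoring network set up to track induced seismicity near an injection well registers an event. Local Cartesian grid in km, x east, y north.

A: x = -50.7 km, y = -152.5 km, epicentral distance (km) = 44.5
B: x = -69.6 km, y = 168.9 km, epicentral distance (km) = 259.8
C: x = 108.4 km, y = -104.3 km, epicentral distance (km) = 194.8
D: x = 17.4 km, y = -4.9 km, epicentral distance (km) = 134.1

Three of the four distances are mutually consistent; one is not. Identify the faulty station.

Solve using three stations at a time. Using B, C, D (subtract circle equations pairwise → linear system) gives (x, y) ≈ (-85.8, -90.3).
Distances from that point to each station vs reported:
  A: calculated 71.4 vs reported 44.5 → residual 26.9 km
  B: calculated 259.8 vs reported 259.8 → residual 0.0 km
  C: calculated 194.7 vs reported 194.8 → residual 0.1 km
  D: calculated 134.0 vs reported 134.1 → residual 0.1 km
B, C, D are mutually consistent (residuals ≈ 0); A is off by 26.9 km.

A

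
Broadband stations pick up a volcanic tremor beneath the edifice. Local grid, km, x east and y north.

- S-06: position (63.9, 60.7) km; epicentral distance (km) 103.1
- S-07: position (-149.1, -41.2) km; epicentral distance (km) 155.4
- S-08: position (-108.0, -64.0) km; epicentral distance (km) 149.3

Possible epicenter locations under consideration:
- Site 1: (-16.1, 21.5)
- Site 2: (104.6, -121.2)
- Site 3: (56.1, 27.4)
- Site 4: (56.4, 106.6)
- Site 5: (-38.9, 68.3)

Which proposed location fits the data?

For each candidate, compare |candidate − station| to the reported distance:
Site 1: residuals S-06 14.0, S-07 8.4, S-08 23.8 → max 23.8 km
Site 2: residuals S-06 83.3, S-07 110.6, S-08 70.9 → max 110.6 km
Site 3: residuals S-06 68.9, S-07 61.0, S-08 38.5 → max 68.9 km
Site 4: residuals S-06 56.6, S-07 97.7, S-08 87.6 → max 97.7 km
Site 5: residuals S-06 0.0, S-07 0.0, S-08 0.0 → max 0.0 km
Only Site 5 has all residuals ≈ 0.

Site 5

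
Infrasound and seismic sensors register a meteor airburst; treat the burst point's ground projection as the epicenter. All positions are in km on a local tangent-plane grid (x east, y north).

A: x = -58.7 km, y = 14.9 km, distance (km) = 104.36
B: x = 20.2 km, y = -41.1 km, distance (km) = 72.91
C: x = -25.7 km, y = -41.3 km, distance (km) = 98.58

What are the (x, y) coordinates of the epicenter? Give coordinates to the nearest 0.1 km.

Circle about each station: (x + 58.7)² + (y − 14.9)² = 104.36²; (x − 20.2)² + (y + 41.1)² = 72.91²; (x + 25.7)² + (y + 41.3)² = 98.58².
Subtracting the A equation from the B and C equations removes the quadratic terms:
157.8 x − 112.0 y = 4004.69
66.0 x − 112.4 y = -128.53
Solving the 2×2 system: x ≈ 44.9, y ≈ 27.5 km.

44.9 km east, 27.5 km north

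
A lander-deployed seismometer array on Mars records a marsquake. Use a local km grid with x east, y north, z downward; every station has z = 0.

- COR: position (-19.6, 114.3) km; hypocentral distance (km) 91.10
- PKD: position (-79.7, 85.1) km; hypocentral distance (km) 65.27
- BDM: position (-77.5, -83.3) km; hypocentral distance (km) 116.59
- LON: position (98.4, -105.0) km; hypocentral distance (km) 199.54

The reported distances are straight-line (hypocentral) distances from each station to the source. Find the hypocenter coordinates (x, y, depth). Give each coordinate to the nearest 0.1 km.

Each station gives a sphere (x−x_i)² + (y−y_i)² + z² = d_i² (stations at z=0).
Subtracting the COR sphere from PKD and BDM: z² cancels, leaving linear equations in x and y:
-120.2 x − 58.4 y = 4184.49
-115.8 x − 395.2 y = -5797.53
Solving: x ≈ -48.902, y ≈ 28.999 km (keep extra digits for the depth step; rounded: -48.9, 29.0).
Then from the COR sphere: z² = 91.10² − (x + 19.6)² − (y − 114.3)² with x = -48.902, y = 28.999, so z ≈ 12.820 ≈ 12.8 km.

(-48.9, 29.0, 12.8)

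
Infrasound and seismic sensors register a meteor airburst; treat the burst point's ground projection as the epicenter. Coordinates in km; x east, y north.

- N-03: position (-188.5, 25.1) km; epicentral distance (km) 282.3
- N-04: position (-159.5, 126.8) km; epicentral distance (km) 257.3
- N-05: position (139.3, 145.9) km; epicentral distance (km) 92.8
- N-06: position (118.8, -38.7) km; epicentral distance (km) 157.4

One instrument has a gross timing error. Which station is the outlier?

Solve using three stations at a time. Using N-03, N-04, N-05 (subtract circle equations pairwise → linear system) gives (x, y) ≈ (90.7, 66.8).
Distances from that point to each station vs reported:
  N-03: calculated 282.3 vs reported 282.3 → residual 0.0 km
  N-04: calculated 257.3 vs reported 257.3 → residual 0.0 km
  N-05: calculated 92.8 vs reported 92.8 → residual 0.0 km
  N-06: calculated 109.2 vs reported 157.4 → residual 48.2 km
N-03, N-04, N-05 are mutually consistent (residuals ≈ 0); N-06 is off by 48.2 km.

N-06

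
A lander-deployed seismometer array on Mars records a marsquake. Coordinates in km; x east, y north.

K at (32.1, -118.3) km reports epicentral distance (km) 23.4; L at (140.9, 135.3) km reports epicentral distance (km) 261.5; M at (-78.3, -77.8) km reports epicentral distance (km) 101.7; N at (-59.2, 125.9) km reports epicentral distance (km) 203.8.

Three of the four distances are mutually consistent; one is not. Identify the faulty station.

Solve using three stations at a time. Using K, L, M (subtract circle equations pairwise → linear system) gives (x, y) ≈ (21.5, -97.4).
Distances from that point to each station vs reported:
  K: calculated 23.5 vs reported 23.4 → residual 0.1 km
  L: calculated 261.5 vs reported 261.5 → residual 0.0 km
  M: calculated 101.7 vs reported 101.7 → residual 0.0 km
  N: calculated 237.4 vs reported 203.8 → residual 33.6 km
K, L, M are mutually consistent (residuals ≈ 0); N is off by 33.6 km.

N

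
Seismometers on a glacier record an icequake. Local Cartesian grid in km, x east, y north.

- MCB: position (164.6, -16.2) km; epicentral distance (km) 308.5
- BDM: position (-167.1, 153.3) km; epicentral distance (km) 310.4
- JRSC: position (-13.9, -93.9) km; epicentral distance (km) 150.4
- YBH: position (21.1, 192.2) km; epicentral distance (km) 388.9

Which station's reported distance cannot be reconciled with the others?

MCB

Solve using three stations at a time. Using BDM, JRSC, YBH (subtract circle equations pairwise → linear system) gives (x, y) ≈ (-150.7, -156.8).
Distances from that point to each station vs reported:
  MCB: calculated 345.2 vs reported 308.5 → residual 36.7 km
  BDM: calculated 310.5 vs reported 310.4 → residual 0.1 km
  JRSC: calculated 150.6 vs reported 150.4 → residual 0.2 km
  YBH: calculated 389.0 vs reported 388.9 → residual 0.1 km
BDM, JRSC, YBH are mutually consistent (residuals ≈ 0); MCB is off by 36.7 km.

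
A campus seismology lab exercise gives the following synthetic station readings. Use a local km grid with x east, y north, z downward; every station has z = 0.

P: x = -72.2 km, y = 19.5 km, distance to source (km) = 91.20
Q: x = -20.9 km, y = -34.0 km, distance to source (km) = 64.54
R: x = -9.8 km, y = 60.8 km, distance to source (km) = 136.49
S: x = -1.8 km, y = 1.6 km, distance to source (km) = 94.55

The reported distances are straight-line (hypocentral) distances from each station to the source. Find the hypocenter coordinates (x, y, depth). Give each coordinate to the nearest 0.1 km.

(-58.8, -57.8, 46.5)

Each station gives a sphere (x−x_i)² + (y−y_i)² + z² = d_i² (stations at z=0).
Subtracting the P sphere from Q and R: z² cancels, leaving linear equations in x and y:
102.6 x − 107.0 y = 151.75
124.8 x + 82.6 y = -12112.49
Solving: x ≈ -58.800, y ≈ -57.800 km (keep extra digits for the depth step; rounded: -58.8, -57.8).
Then from the P sphere: z² = 91.20² − (x + 72.2)² − (y − 19.5)² with x = -58.800, y = -57.800, so z ≈ 46.504 ≈ 46.5 km.
Check against S (with the unrounded solution): distance 94.55 ≈ 94.55 km. ✓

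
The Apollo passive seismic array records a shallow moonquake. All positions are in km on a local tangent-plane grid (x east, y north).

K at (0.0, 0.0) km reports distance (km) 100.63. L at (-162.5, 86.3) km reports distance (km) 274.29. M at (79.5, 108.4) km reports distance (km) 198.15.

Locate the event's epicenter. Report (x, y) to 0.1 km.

Circle about each station: x² + y² = 100.63²; (x + 162.5)² + (y − 86.3)² = 274.29²; (x − 79.5)² + (y − 108.4)² = 198.15².
Subtracting the K equation from the L and M equations removes the quadratic terms:
-325.0 x + 172.6 y = -31254.67
159.0 x + 216.8 y = -11066.22
Solving the 2×2 system: x ≈ 49.7, y ≈ -87.5 km.

(49.7, -87.5)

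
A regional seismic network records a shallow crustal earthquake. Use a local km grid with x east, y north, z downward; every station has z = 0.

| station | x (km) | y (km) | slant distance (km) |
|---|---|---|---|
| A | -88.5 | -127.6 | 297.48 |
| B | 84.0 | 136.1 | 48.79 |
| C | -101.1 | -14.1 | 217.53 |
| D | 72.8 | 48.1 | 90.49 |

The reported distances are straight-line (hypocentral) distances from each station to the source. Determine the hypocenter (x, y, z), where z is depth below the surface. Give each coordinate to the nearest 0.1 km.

x ≈ 58.8 km, y ≈ 127.6 km, depth ≈ 40.9 km

Each station gives a sphere (x−x_i)² + (y−y_i)² + z² = d_i² (stations at z=0).
Subtracting the A sphere from B and C: z² cancels, leaving linear equations in x and y:
345.0 x + 527.4 y = 87579.09
-25.2 x + 227.0 y = 27481.06
Solving: x ≈ 58.806, y ≈ 127.590 km (keep extra digits for the depth step; rounded: 58.8, 127.6).
Then from the A sphere: z² = 297.48² − (x + 88.5)² − (y + 127.6)² with x = 58.806, y = 127.590, so z ≈ 40.907 ≈ 40.9 km.
Check against D (with the unrounded solution): distance 90.49 ≈ 90.49 km. ✓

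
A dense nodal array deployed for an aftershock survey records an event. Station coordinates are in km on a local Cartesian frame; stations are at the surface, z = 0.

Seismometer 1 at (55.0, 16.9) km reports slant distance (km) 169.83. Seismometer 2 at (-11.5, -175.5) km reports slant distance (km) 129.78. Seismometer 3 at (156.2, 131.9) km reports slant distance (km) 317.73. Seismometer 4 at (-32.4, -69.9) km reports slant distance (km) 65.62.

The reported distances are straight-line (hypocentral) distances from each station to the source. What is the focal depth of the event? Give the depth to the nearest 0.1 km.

Each station gives a sphere (x−x_i)² + (y−y_i)² + z² = d_i² (stations at z=0).
Subtracting the Seismometer 1 sphere from Seismometer 2 and Seismometer 3: z² cancels, leaving linear equations in x and y:
-133.0 x − 384.8 y = 39621.27
202.4 x + 230.0 y = -33624.68
Solving: x ≈ -80.897, y ≈ -75.005 km (keep extra digits for the depth step; rounded: -80.9, -75.0).
Then from the Seismometer 1 sphere: z² = 169.83² − (x − 55.0)² − (y − 16.9)² with x = -80.897, y = -75.005, so z ≈ 43.906 ≈ 43.9 km.
Check against Seismometer 4 (with the unrounded solution): distance 65.62 ≈ 65.62 km. ✓

43.9 km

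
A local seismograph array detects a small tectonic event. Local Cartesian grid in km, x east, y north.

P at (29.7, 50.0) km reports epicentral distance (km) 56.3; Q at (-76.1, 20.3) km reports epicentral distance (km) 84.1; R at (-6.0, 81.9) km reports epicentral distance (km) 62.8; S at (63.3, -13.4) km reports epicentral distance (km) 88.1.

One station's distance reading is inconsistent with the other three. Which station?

Q

Solve using three stations at a time. Using P, R, S (subtract circle equations pairwise → linear system) gives (x, y) ≈ (-18.1, 20.3).
Distances from that point to each station vs reported:
  P: calculated 56.3 vs reported 56.3 → residual 0.0 km
  Q: calculated 58.0 vs reported 84.1 → residual 26.1 km
  R: calculated 62.8 vs reported 62.8 → residual 0.0 km
  S: calculated 88.1 vs reported 88.1 → residual 0.0 km
P, R, S are mutually consistent (residuals ≈ 0); Q is off by 26.1 km.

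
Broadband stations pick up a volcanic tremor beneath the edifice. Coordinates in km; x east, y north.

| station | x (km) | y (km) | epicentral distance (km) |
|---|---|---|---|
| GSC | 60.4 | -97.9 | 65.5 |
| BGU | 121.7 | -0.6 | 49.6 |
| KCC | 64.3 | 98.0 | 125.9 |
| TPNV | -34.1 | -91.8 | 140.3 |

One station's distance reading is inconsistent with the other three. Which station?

KCC

Solve using three stations at a time. Using GSC, BGU, TPNV (subtract circle equations pairwise → linear system) gives (x, y) ≈ (97.9, -44.1).
Distances from that point to each station vs reported:
  GSC: calculated 65.5 vs reported 65.5 → residual 0.0 km
  BGU: calculated 49.6 vs reported 49.6 → residual 0.0 km
  KCC: calculated 146.1 vs reported 125.9 → residual 20.2 km
  TPNV: calculated 140.3 vs reported 140.3 → residual 0.0 km
GSC, BGU, TPNV are mutually consistent (residuals ≈ 0); KCC is off by 20.2 km.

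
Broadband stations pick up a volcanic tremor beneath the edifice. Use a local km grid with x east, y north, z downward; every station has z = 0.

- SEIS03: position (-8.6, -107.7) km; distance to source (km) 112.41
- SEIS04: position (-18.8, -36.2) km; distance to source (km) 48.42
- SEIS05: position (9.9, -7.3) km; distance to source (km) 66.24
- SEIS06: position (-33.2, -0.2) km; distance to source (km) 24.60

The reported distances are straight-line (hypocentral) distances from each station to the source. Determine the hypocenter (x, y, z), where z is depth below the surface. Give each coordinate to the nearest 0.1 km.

Each station gives a sphere (x−x_i)² + (y−y_i)² + z² = d_i² (stations at z=0).
Subtracting the SEIS03 sphere from SEIS04 and SEIS05: z² cancels, leaving linear equations in x and y:
-20.4 x + 143.0 y = 282.14
37.0 x + 200.8 y = -3273.68
Solving: x ≈ -55.904, y ≈ -6.002 km (keep extra digits for the depth step; rounded: -55.9, -6.0).
Then from the SEIS03 sphere: z² = 112.41² − (x + 8.6)² − (y + 107.7)² with x = -55.904, y = -6.002, so z ≈ 7.474 ≈ 7.5 km.
Check against SEIS06 (with the unrounded solution): distance 24.60 ≈ 24.60 km. ✓

(-55.9, -6.0, 7.5)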